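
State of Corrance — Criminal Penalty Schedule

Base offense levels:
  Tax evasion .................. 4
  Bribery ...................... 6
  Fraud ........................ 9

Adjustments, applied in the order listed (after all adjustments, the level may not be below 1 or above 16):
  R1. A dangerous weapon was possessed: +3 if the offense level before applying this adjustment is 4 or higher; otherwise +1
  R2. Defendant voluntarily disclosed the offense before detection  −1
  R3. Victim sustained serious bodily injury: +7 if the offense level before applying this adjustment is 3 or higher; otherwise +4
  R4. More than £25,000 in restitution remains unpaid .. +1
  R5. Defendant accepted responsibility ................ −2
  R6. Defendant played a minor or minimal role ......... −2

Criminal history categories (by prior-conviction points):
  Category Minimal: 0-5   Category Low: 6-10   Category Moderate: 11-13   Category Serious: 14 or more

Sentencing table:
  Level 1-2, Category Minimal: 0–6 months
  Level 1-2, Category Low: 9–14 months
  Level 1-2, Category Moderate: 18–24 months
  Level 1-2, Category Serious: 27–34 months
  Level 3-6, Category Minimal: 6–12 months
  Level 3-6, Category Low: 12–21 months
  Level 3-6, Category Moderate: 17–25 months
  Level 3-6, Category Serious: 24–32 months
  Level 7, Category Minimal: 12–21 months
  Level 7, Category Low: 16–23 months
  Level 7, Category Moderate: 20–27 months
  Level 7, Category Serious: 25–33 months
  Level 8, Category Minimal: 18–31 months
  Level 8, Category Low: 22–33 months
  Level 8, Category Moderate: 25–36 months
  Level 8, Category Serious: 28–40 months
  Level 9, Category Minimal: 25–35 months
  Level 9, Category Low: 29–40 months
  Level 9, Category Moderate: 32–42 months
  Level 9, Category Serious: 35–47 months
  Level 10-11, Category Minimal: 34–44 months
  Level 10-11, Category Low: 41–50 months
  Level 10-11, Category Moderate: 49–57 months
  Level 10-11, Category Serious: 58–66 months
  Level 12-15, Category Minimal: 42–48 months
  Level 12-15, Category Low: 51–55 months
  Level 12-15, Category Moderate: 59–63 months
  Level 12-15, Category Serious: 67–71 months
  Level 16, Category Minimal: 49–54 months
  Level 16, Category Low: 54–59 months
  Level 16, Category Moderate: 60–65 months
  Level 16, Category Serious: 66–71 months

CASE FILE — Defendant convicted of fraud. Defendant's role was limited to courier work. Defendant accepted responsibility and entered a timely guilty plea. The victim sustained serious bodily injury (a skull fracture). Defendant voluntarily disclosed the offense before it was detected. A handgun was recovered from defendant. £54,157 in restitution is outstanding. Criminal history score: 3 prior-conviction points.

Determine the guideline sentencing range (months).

Base offense level for fraud: 9.
R1 applies (level before this adjustment is 9 ≥ 4, so +3): 9 + 3 = 12.
R2 applies: 12 − 1 = 11.
R3 applies (level before this adjustment is 11 ≥ 3, so +7): 11 + 7 = 18.
R4 applies: 18 + 1 = 19.
R5 applies: 19 − 2 = 17.
R6 applies: 17 − 2 = 15.
Final offense level: 15.
Criminal history: 3 prior points → Category Minimal (0-5).
Level 15 falls in the 12-15 band.
Grid: Level 12-15 × Category Minimal = 42-48 months.

42-48 months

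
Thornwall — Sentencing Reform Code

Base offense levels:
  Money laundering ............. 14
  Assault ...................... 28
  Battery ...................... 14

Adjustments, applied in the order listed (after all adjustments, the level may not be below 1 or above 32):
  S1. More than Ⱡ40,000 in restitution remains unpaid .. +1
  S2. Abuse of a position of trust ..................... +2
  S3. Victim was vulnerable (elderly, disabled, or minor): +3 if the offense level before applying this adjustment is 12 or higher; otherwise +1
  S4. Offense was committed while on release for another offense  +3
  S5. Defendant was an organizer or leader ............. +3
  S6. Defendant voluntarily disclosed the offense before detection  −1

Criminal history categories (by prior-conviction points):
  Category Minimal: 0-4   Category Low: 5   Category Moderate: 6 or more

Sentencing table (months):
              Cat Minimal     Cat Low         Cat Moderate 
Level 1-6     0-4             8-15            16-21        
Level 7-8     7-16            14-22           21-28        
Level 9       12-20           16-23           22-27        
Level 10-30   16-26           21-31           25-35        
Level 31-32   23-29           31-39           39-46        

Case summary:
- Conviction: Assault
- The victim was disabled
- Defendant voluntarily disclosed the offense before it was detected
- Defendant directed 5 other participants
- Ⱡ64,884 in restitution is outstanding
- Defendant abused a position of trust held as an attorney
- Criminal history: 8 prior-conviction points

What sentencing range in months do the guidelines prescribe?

39-46 months

Base offense level for assault: 28.
S1 applies: 28 + 1 = 29.
S2 applies: 29 + 2 = 31.
S3 applies (level before this adjustment is 31 ≥ 12, so +3): 31 + 3 = 34.
S5 applies: 34 + 3 = 37.
S6 applies: 37 − 1 = 36.
Level 36 exceeds the maximum of 32; capped at 32.
Final offense level: 32.
Criminal history: 8 prior points → Category Moderate (6+).
Level 32 falls in the 31-32 band.
Grid: Level 31-32 × Category Moderate = 39-46 months.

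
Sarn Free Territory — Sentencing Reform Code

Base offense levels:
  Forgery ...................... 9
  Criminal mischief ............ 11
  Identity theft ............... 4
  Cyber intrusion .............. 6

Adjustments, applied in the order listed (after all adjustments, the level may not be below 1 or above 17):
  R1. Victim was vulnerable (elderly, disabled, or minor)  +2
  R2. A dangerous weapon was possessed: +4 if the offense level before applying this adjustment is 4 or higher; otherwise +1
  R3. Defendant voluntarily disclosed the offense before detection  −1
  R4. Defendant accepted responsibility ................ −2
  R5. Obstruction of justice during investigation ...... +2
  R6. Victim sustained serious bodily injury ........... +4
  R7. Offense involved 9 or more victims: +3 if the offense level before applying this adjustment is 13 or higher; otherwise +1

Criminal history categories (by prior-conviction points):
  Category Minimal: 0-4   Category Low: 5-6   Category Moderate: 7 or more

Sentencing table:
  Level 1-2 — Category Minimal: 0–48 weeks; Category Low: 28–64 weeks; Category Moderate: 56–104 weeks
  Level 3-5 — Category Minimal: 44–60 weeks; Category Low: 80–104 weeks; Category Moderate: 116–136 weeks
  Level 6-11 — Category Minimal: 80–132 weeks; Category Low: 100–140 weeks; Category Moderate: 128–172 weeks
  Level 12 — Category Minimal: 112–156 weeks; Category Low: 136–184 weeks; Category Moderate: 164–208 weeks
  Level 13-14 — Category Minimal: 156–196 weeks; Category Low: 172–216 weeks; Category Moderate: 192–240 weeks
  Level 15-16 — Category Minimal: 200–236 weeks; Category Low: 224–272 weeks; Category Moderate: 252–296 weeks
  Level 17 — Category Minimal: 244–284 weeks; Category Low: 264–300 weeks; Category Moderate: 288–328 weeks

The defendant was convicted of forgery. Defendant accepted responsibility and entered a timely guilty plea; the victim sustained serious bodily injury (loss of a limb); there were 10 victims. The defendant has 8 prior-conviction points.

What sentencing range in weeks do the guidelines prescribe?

164-208 weeks

Base offense level for forgery: 9.
R2 does not apply.
R4 applies: 9 − 2 = 7.
R6 applies: 7 + 4 = 11.
R7 applies (level before this adjustment is 11 < 13, so +1): 11 + 1 = 12.
Final offense level: 12.
Criminal history: 8 prior points → Category Moderate (7+).
Level 12 falls in the 12 band.
Grid: Level 12 × Category Moderate = 164-208 weeks.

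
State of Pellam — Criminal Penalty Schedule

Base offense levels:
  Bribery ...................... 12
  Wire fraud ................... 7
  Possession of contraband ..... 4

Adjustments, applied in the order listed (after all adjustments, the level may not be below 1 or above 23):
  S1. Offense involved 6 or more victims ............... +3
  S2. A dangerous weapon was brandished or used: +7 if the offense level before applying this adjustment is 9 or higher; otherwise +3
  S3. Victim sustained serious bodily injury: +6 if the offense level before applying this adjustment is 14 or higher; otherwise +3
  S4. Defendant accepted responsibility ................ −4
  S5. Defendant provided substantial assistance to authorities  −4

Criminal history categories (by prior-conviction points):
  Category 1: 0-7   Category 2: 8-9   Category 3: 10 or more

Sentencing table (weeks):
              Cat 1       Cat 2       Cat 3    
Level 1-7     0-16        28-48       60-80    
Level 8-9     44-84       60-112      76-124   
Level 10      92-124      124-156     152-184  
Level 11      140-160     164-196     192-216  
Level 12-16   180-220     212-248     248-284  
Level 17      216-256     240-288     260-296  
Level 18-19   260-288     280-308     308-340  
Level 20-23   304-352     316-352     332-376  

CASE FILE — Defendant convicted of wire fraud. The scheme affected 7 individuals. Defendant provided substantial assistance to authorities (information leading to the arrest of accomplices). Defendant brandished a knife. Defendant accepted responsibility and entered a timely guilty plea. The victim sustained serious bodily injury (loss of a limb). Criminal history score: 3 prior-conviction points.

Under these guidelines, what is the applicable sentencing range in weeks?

Base offense level for wire fraud: 7.
S1 applies: 7 + 3 = 10.
S2 applies (level before this adjustment is 10 ≥ 9, so +7): 10 + 7 = 17.
S3 applies (level before this adjustment is 17 ≥ 14, so +6): 17 + 6 = 23.
S4 applies: 23 − 4 = 19.
S5 applies: 19 − 4 = 15.
Final offense level: 15.
Criminal history: 3 prior points → Category 1 (0-7).
Level 15 falls in the 12-16 band.
Grid: Level 12-16 × Category 1 = 180-220 weeks.

180-220 weeks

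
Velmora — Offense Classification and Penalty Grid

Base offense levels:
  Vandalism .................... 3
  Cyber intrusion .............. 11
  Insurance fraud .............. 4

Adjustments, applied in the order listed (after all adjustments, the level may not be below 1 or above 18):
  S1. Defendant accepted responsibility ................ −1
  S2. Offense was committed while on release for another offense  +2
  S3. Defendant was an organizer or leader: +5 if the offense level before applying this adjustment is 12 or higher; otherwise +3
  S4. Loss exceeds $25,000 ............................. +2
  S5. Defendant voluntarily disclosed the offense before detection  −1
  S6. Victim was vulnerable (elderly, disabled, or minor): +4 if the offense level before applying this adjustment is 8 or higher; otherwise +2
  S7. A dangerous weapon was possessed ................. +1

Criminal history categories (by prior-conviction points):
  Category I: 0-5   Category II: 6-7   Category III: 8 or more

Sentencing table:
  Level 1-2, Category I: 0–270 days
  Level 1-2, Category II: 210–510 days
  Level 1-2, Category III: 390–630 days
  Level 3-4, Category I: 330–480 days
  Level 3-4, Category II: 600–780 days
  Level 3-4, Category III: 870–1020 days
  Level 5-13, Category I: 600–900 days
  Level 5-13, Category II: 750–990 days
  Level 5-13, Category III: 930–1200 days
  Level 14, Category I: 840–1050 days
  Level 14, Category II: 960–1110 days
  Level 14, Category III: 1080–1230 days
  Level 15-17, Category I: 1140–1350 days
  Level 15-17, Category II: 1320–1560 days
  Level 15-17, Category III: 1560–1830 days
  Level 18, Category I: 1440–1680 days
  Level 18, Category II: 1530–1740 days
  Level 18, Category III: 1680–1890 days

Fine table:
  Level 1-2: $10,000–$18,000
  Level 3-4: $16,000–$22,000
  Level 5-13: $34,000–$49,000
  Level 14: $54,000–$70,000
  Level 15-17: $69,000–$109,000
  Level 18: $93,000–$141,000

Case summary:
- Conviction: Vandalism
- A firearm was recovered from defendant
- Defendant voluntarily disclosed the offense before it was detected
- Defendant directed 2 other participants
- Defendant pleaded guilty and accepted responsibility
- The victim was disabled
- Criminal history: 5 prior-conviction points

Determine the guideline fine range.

$34,000–$49,000

Base offense level for vandalism: 3.
S1 applies: 3 − 1 = 2.
S3 applies (level before this adjustment is 2 < 12, so +3): 2 + 3 = 5.
S4 does not apply.
S5 applies: 5 − 1 = 4.
S6 applies (level before this adjustment is 4 < 8, so +2): 4 + 2 = 6.
S7 applies: 6 + 1 = 7.
Final offense level: 7.
Level 7 falls in the 5-13 band.
Fine table: Level 5-13 → $34,000–$49,000.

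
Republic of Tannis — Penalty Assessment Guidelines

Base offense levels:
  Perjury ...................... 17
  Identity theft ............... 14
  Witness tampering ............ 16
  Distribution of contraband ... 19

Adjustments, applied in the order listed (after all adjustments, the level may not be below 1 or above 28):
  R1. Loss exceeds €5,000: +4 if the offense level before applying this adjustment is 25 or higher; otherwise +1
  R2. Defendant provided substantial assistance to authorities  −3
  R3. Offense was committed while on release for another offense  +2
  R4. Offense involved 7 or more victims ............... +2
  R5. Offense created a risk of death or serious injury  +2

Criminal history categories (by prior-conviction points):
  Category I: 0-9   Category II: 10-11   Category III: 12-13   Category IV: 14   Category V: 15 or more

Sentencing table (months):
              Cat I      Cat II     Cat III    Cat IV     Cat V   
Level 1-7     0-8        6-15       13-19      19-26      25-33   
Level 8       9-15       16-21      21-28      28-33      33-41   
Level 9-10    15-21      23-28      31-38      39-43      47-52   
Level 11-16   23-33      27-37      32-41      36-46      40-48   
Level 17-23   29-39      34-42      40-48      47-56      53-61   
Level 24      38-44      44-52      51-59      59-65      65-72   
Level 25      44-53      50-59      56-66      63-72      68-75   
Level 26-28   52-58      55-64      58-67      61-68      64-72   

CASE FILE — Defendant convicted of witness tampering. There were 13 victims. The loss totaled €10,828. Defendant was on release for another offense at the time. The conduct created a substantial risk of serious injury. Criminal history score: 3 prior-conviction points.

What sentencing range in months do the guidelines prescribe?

29-39 months

Base offense level for witness tampering: 16.
R1 applies (level before this adjustment is 16 < 25, so +1): 16 + 1 = 17.
R3 applies: 17 + 2 = 19.
R4 applies: 19 + 2 = 21.
R5 applies: 21 + 2 = 23.
Final offense level: 23.
Criminal history: 3 prior points → Category I (0-9).
Level 23 falls in the 17-23 band.
Grid: Level 17-23 × Category I = 29-39 months.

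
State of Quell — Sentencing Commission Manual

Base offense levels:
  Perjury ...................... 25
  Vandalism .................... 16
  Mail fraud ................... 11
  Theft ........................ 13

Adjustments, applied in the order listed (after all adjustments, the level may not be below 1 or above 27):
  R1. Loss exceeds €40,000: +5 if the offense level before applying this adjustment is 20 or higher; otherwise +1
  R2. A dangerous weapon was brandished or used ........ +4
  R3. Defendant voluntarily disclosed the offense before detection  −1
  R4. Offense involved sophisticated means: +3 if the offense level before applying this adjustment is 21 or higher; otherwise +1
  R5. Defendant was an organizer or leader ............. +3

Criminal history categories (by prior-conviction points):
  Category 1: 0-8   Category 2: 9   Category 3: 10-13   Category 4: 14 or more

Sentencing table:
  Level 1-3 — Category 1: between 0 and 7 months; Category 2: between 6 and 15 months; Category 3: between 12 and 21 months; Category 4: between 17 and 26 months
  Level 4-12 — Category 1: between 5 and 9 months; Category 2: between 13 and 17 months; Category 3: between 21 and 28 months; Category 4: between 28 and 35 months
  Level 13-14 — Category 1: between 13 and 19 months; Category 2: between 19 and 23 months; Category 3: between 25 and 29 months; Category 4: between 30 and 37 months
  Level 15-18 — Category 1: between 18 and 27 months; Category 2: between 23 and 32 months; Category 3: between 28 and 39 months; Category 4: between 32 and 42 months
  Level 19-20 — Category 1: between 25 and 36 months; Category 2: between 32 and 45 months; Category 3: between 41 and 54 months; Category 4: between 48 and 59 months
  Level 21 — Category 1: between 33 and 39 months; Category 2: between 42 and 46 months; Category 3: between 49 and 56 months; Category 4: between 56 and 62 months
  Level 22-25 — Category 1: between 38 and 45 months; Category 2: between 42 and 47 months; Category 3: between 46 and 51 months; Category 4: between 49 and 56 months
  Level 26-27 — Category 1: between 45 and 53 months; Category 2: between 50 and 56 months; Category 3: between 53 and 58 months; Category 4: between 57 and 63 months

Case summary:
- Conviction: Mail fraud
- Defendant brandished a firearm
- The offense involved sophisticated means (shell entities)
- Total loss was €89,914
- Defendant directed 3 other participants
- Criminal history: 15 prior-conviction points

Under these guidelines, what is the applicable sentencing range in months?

48-59 months

Base offense level for mail fraud: 11.
R1 applies (level before this adjustment is 11 < 20, so +1): 11 + 1 = 12.
R2 applies: 12 + 4 = 16.
R4 applies (level before this adjustment is 16 < 21, so +1): 16 + 1 = 17.
R5 applies: 17 + 3 = 20.
Final offense level: 20.
Criminal history: 15 prior points → Category 4 (14+).
Level 20 falls in the 19-20 band.
Grid: Level 19-20 × Category 4 = 48-59 months.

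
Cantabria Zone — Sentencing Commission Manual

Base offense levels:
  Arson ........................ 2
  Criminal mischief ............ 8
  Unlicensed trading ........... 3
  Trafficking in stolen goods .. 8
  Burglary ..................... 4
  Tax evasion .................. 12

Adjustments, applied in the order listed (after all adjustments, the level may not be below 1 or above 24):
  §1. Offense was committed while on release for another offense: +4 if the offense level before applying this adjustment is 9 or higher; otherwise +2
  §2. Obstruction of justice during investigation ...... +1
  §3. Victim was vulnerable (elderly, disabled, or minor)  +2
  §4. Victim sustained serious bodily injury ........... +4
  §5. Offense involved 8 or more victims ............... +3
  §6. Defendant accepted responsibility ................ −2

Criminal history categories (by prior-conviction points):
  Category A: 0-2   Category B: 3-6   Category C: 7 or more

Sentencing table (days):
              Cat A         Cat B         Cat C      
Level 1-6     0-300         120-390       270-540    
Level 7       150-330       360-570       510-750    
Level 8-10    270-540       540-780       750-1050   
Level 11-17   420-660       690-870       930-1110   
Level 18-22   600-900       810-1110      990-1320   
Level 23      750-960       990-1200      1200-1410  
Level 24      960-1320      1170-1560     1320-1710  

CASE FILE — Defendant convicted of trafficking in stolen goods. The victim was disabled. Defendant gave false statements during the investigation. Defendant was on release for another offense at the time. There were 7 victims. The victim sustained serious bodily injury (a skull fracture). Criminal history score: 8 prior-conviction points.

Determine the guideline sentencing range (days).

Base offense level for trafficking in stolen goods: 8.
§1 applies (level before this adjustment is 8 < 9, so +2): 8 + 2 = 10.
§2 applies: 10 + 1 = 11.
§3 applies: 11 + 2 = 13.
§4 applies: 13 + 4 = 17.
§5 does not apply.
Final offense level: 17.
Criminal history: 8 prior points → Category C (7+).
Level 17 falls in the 11-17 band.
Grid: Level 11-17 × Category C = 930-1110 days.

930-1110 days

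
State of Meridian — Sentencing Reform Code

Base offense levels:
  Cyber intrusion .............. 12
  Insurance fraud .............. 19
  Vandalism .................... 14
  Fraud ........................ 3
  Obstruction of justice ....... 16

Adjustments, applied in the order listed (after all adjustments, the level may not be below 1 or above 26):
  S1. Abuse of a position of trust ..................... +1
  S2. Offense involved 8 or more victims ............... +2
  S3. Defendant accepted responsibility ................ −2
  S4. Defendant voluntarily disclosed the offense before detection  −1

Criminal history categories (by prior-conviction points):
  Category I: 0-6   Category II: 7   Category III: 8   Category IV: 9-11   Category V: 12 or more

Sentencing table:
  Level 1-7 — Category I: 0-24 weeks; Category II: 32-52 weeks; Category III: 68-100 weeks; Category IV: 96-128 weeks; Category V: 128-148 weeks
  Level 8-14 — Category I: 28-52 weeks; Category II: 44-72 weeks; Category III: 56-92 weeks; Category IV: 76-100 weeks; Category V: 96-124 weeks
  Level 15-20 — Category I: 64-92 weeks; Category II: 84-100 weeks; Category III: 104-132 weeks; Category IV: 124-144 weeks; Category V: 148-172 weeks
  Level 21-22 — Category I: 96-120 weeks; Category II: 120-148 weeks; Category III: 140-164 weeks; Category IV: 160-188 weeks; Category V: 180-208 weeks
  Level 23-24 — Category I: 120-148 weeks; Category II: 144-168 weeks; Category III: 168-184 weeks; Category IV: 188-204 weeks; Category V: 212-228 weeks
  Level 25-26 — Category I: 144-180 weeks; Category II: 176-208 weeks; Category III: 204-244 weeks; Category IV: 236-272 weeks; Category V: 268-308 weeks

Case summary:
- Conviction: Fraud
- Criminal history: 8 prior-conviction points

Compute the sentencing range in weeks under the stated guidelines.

68-100 weeks

Base offense level for fraud: 3.
Final offense level: 3.
Criminal history: 8 prior points → Category III (8).
Level 3 falls in the 1-7 band.
Grid: Level 1-7 × Category III = 68-100 weeks.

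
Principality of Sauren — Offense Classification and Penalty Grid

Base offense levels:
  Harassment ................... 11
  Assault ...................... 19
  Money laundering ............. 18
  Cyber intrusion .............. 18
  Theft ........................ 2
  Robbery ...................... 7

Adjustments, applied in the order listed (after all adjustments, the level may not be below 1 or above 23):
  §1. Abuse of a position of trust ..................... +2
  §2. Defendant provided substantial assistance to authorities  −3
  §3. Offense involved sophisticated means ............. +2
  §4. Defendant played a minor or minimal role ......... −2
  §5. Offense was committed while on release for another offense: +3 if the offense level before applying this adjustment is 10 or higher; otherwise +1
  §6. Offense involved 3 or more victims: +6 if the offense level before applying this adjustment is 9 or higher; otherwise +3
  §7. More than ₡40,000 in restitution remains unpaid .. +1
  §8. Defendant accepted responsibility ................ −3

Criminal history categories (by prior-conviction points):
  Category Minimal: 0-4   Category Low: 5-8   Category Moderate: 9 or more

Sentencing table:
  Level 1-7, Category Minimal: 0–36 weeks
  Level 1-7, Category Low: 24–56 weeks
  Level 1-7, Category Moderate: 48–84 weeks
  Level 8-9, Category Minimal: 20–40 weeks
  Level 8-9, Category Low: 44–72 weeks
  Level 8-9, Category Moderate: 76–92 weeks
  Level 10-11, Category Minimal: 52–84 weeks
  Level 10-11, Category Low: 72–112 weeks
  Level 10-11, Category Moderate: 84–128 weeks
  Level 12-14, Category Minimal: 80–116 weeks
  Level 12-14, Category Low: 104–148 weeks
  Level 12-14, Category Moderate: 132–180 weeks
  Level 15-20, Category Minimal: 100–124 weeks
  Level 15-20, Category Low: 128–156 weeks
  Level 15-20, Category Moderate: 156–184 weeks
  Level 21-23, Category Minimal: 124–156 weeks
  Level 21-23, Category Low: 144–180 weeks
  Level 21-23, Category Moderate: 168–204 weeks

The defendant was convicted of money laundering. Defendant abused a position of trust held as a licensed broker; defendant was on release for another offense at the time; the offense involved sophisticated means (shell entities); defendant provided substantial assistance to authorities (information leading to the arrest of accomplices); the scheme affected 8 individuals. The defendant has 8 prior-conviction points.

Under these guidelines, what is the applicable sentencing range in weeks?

144-180 weeks

Base offense level for money laundering: 18.
§1 applies: 18 + 2 = 20.
§2 applies: 20 − 3 = 17.
§3 applies: 17 + 2 = 19.
§4 does not apply.
§5 applies (level before this adjustment is 19 ≥ 10, so +3): 19 + 3 = 22.
§6 applies (level before this adjustment is 22 ≥ 9, so +6): 22 + 6 = 28.
Level 28 exceeds the maximum of 23; capped at 23.
Final offense level: 23.
Criminal history: 8 prior points → Category Low (5-8).
Level 23 falls in the 21-23 band.
Grid: Level 21-23 × Category Low = 144-180 weeks.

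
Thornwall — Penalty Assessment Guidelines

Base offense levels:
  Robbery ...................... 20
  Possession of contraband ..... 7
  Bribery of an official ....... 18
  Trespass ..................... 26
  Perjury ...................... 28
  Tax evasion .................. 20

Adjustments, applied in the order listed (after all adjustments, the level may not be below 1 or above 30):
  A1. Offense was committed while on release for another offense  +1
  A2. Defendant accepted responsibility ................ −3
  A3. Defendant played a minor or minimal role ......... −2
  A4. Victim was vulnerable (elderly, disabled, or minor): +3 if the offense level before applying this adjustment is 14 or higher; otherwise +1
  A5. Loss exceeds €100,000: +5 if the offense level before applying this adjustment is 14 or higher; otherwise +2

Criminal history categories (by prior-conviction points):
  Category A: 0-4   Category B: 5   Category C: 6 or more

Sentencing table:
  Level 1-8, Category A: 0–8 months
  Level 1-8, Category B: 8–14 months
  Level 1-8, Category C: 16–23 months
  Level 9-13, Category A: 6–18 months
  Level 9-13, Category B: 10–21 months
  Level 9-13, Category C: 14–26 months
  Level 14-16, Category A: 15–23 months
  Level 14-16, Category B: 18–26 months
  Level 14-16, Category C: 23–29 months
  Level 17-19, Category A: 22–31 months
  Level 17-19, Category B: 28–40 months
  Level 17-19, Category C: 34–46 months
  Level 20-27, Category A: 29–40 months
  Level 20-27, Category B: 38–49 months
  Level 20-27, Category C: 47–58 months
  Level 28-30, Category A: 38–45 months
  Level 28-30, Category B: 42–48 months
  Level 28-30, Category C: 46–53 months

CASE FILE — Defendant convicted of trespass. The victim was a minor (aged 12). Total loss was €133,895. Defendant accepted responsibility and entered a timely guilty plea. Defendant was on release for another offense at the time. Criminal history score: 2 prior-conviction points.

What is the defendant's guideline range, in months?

38-45 months

Base offense level for trespass: 26.
A1 applies: 26 + 1 = 27.
A2 applies: 27 − 3 = 24.
A4 applies (level before this adjustment is 24 ≥ 14, so +3): 24 + 3 = 27.
A5 applies (level before this adjustment is 27 ≥ 14, so +5): 27 + 5 = 32.
Level 32 exceeds the maximum of 30; capped at 30.
Final offense level: 30.
Criminal history: 2 prior points → Category A (0-4).
Level 30 falls in the 28-30 band.
Grid: Level 28-30 × Category A = 38-45 months.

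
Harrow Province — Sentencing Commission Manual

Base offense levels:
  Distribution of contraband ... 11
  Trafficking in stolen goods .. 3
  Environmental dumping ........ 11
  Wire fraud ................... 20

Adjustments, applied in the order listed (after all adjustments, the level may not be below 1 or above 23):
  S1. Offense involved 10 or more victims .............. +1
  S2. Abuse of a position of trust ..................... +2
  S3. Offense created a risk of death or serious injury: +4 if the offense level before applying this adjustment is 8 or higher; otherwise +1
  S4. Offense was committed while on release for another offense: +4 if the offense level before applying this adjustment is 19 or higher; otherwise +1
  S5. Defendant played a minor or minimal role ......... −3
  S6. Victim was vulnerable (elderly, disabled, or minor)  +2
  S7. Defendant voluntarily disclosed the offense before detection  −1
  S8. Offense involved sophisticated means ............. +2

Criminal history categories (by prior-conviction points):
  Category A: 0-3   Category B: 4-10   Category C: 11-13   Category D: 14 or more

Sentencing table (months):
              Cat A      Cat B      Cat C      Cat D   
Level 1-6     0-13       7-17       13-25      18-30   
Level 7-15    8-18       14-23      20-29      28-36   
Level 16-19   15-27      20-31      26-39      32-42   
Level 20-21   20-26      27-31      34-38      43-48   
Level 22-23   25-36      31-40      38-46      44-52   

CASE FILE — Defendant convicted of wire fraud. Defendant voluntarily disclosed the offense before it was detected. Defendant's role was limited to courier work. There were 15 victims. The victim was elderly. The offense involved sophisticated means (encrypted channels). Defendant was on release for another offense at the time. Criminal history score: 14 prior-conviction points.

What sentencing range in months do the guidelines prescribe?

Base offense level for wire fraud: 20.
S1 applies: 20 + 1 = 21.
S2 does not apply.
S3 does not apply.
S4 applies (level before this adjustment is 21 ≥ 19, so +4): 21 + 4 = 25.
S5 applies: 25 − 3 = 22.
S6 applies: 22 + 2 = 24.
S7 applies: 24 − 1 = 23.
S8 applies: 23 + 2 = 25.
Level 25 exceeds the maximum of 23; capped at 23.
Final offense level: 23.
Criminal history: 14 prior points → Category D (14+).
Level 23 falls in the 22-23 band.
Grid: Level 22-23 × Category D = 44-52 months.

44-52 months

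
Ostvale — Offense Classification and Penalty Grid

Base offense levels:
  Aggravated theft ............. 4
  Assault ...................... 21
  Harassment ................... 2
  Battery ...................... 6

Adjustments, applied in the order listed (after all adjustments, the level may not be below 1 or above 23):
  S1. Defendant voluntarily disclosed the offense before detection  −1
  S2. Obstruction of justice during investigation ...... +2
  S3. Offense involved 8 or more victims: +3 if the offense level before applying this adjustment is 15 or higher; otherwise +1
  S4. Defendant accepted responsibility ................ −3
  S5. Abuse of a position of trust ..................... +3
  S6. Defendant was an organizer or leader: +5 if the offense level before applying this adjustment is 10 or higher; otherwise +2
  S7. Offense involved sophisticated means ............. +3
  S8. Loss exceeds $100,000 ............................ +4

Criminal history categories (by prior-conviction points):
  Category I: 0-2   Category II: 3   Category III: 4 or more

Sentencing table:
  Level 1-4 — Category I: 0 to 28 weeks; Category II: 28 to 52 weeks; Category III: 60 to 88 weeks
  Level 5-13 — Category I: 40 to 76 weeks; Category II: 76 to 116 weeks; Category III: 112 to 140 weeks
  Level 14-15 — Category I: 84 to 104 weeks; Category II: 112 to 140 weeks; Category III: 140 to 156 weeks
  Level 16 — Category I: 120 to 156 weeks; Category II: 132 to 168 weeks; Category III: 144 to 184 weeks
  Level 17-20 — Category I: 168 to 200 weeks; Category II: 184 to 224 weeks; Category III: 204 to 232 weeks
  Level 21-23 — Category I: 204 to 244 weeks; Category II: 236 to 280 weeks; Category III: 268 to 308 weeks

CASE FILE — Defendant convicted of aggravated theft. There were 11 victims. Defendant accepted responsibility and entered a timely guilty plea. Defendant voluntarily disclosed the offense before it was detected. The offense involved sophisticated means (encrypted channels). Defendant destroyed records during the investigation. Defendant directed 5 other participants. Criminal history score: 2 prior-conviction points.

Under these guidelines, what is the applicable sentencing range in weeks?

40-76 weeks

Base offense level for aggravated theft: 4.
S1 applies: 4 − 1 = 3.
S2 applies: 3 + 2 = 5.
S3 applies (level before this adjustment is 5 < 15, so +1): 5 + 1 = 6.
S4 applies: 6 − 3 = 3.
S6 applies (level before this adjustment is 3 < 10, so +2): 3 + 2 = 5.
S7 applies: 5 + 3 = 8.
Final offense level: 8.
Criminal history: 2 prior points → Category I (0-2).
Level 8 falls in the 5-13 band.
Grid: Level 5-13 × Category I = 40-76 weeks.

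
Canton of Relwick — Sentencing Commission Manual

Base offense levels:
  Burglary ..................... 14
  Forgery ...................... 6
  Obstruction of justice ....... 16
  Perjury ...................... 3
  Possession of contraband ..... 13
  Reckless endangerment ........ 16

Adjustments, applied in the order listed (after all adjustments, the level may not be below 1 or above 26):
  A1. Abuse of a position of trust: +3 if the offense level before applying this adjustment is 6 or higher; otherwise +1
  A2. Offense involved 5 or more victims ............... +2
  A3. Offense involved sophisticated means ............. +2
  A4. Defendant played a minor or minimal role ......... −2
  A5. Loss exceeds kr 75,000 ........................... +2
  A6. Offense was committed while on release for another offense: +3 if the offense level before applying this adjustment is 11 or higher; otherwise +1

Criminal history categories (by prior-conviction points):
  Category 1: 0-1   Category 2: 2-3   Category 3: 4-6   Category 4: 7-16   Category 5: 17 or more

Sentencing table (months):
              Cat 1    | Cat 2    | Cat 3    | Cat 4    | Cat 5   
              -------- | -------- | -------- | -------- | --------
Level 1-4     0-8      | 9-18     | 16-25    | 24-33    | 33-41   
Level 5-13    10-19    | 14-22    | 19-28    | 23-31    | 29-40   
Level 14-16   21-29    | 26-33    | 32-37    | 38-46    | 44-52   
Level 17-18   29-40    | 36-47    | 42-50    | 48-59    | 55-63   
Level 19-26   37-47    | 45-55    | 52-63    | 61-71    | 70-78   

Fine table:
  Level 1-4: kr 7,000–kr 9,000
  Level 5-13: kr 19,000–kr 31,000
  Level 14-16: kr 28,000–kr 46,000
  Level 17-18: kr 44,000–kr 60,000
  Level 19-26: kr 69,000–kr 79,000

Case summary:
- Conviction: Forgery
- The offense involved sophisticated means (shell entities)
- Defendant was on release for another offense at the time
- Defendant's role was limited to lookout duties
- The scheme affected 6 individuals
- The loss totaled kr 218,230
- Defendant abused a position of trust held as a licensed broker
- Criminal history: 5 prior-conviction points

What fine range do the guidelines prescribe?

Base offense level for forgery: 6.
A1 applies (level before this adjustment is 6 ≥ 6, so +3): 6 + 3 = 9.
A2 applies: 9 + 2 = 11.
A3 applies: 11 + 2 = 13.
A4 applies: 13 − 2 = 11.
A5 applies: 11 + 2 = 13.
A6 applies (level before this adjustment is 13 ≥ 11, so +3): 13 + 3 = 16.
Final offense level: 16.
Level 16 falls in the 14-16 band.
Fine table: Level 14-16 → kr 28,000–kr 46,000.

kr 28,000–kr 46,000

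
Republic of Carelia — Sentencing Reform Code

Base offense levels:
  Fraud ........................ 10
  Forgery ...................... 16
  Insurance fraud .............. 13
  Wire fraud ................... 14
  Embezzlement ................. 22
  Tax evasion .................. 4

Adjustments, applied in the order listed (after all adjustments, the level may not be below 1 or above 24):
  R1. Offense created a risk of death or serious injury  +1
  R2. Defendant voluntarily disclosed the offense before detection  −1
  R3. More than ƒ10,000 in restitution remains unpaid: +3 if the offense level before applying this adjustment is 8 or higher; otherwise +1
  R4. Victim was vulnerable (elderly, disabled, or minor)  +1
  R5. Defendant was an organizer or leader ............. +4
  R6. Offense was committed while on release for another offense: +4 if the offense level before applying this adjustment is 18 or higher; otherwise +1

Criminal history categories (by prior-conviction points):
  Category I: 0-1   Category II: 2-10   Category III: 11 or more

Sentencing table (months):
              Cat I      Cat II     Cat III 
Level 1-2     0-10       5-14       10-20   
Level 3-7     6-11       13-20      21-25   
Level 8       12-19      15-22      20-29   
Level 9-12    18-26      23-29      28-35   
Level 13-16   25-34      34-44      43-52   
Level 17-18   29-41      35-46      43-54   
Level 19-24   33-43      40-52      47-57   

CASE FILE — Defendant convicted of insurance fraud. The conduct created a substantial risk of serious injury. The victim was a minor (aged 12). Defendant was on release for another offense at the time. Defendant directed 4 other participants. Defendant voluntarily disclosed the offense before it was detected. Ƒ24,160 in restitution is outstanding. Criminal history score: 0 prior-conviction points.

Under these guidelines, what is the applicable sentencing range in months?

33-43 months

Base offense level for insurance fraud: 13.
R1 applies: 13 + 1 = 14.
R2 applies: 14 − 1 = 13.
R3 applies (level before this adjustment is 13 ≥ 8, so +3): 13 + 3 = 16.
R4 applies: 16 + 1 = 17.
R5 applies: 17 + 4 = 21.
R6 applies (level before this adjustment is 21 ≥ 18, so +4): 21 + 4 = 25.
Level 25 exceeds the maximum of 24; capped at 24.
Final offense level: 24.
Criminal history: 0 prior points → Category I (0-1).
Level 24 falls in the 19-24 band.
Grid: Level 19-24 × Category I = 33-43 months.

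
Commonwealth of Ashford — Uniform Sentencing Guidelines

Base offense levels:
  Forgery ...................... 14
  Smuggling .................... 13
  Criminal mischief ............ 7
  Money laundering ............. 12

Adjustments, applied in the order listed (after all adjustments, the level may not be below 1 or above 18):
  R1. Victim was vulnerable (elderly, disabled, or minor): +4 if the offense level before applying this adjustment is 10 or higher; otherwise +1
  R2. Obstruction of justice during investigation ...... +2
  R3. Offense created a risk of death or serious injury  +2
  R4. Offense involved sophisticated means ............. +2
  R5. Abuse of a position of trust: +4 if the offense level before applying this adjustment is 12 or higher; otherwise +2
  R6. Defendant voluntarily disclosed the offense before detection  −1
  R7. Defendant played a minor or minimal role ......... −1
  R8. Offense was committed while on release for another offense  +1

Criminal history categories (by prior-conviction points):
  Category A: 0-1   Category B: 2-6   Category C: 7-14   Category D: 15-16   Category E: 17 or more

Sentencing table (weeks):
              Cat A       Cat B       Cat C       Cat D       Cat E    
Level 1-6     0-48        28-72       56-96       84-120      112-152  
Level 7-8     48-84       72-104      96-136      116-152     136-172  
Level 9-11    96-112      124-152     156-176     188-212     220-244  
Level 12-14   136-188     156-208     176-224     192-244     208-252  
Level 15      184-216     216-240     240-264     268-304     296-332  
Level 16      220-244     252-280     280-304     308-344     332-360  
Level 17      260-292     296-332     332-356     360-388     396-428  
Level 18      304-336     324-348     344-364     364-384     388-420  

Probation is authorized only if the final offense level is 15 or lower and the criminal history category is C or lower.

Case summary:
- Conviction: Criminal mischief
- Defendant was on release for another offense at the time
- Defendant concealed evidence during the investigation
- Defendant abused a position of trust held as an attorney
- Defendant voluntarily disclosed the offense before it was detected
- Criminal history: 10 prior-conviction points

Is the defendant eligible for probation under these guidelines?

Base offense level for criminal mischief: 7.
R2 applies: 7 + 2 = 9.
R5 applies (level before this adjustment is 9 < 12, so +2): 9 + 2 = 11.
R6 applies: 11 − 1 = 10.
R7 does not apply.
R8 applies: 10 + 1 = 11.
Final offense level: 11.
Criminal history: 10 prior points → Category C (7-14).
Level 11 falls in the 9-11 band.
Grid: Level 9-11 × Category C = 156-176 weeks.
Probation check: level 11 ≤ 15 and category C ≤ C → eligible.

Yes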